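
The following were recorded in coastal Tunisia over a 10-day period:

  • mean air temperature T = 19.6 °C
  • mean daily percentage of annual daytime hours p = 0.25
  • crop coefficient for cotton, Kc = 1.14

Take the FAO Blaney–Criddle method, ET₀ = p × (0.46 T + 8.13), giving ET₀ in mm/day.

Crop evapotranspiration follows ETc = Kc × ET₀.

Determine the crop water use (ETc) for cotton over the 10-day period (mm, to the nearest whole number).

ET₀ = 0.25 × (0.46 × 19.6 + 8.13) = 0.25 × 17.146 = 4.2865 mm/d
ETc = Kc × ET₀ = 1.14 × 4.2865 = 4.8866 mm/d
Over 10 days: 4.8866 × 10 = 48.866 mm

49 mm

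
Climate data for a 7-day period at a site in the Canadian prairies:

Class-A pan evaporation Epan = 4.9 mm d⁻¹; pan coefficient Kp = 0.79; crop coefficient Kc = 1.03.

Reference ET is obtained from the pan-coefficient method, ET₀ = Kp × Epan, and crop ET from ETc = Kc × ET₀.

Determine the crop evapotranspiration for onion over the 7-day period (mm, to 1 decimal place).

ET₀ = 0.79 × 4.9 = 3.8710 mm/d
ETc = Kc × ET₀ = 1.03 × 3.8710 = 3.9871 mm/d
Over 7 days: 3.9871 × 7 = 27.910 mm

27.9 mm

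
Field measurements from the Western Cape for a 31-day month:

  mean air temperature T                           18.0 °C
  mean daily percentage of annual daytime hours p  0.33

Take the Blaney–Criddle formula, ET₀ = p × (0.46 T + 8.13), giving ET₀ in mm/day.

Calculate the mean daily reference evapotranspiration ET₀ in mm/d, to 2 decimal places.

ET₀ = 0.33 × (0.46 × 18.0 + 8.13) = 0.33 × 16.410 = 5.4153 mm/d

5.42 mm/d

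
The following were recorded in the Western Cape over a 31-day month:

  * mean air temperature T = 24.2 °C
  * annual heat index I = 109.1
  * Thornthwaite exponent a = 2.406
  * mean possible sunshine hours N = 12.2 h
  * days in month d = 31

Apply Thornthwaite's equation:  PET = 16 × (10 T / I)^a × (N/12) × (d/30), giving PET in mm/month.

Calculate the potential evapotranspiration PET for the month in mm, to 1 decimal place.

114.3 mm

10T/I = 10 × 24.2 / 109.1 = 2.2181
(10T/I)^a = 2.2181^2.406 = 6.7988
Uncorrected PET = 16 × 6.7988 = 108.781 mm
Correction = (N/12)(d/30) = (12.2/12)(31/30) = 1.0506
PET = 108.781 × 1.0506 = 114.285 mm/month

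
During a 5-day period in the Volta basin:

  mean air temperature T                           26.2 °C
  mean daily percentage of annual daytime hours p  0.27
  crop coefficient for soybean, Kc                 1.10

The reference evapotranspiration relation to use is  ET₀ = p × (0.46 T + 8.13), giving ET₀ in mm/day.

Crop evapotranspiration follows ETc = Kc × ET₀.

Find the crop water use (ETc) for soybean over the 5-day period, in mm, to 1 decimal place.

ET₀ = 0.27 × (0.46 × 26.2 + 8.13) = 0.27 × 20.182 = 5.4491 mm/d
ETc = Kc × ET₀ = 1.10 × 5.4491 = 5.9940 mm/d
Over 5 days: 5.9940 × 5 = 29.970 mm

30.0 mm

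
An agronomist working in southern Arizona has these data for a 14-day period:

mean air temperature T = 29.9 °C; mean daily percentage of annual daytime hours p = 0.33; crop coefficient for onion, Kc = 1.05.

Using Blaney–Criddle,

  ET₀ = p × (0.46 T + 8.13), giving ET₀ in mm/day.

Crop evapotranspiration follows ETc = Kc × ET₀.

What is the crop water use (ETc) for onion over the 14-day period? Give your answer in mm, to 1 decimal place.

106.2 mm

ET₀ = 0.33 × (0.46 × 29.9 + 8.13) = 0.33 × 21.884 = 7.2217 mm/d
ETc = Kc × ET₀ = 1.05 × 7.2217 = 7.5828 mm/d
Over 14 days: 7.5828 × 14 = 106.159 mm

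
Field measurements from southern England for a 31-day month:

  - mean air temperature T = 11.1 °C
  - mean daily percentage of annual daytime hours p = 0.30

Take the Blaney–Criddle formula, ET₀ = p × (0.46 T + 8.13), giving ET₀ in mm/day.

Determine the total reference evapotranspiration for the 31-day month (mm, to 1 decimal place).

ET₀ = 0.30 × (0.46 × 11.1 + 8.13) = 0.30 × 13.236 = 3.9708 mm/d
Monthly total = 3.9708 × 31 = 123.095 mm

123.1 mm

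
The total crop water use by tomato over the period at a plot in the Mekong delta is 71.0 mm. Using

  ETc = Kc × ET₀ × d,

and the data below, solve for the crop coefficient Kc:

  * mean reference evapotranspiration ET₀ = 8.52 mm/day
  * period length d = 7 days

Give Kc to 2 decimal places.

ETc = Kc × ET₀ × d  ⇒  Kc = ETc / (ET₀ × d)
Kc = 71.0 / (8.52 × 7) = 71.0 / 59.64 = 1.1905

1.19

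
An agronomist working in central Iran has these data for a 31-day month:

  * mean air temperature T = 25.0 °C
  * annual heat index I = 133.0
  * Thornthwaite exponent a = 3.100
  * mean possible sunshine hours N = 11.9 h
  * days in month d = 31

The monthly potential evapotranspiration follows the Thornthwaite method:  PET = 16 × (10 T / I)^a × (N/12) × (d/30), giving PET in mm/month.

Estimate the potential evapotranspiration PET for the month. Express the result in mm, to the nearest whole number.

10T/I = 10 × 25.0 / 133.0 = 1.8797
(10T/I)^a = 1.8797^3.100 = 7.0742
Uncorrected PET = 16 × 7.0742 = 113.187 mm
Correction = (N/12)(d/30) = (11.9/12)(31/30) = 1.0247
PET = 113.187 × 1.0247 = 115.983 mm/month

116 mm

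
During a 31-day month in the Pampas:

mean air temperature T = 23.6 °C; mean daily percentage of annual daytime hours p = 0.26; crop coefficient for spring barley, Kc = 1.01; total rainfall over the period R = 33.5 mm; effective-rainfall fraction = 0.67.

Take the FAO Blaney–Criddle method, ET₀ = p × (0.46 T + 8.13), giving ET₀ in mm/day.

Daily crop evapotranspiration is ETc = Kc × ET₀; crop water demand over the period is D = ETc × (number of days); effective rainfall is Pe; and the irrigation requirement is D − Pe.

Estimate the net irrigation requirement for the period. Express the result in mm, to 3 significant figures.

ET₀ = 0.26 × (0.46 × 23.6 + 8.13) = 0.26 × 18.986 = 4.9364 mm/d
ETc = Kc × ET₀ = 1.01 × 4.9364 = 4.9858 mm/d
Crop demand D = ETc × 31 d = 4.9858 × 31 = 154.560 mm
Pe = 0.67 × 33.5 = 22.445 mm
D − Pe = 154.560 − 22.445 = 132.115 mm

132 mm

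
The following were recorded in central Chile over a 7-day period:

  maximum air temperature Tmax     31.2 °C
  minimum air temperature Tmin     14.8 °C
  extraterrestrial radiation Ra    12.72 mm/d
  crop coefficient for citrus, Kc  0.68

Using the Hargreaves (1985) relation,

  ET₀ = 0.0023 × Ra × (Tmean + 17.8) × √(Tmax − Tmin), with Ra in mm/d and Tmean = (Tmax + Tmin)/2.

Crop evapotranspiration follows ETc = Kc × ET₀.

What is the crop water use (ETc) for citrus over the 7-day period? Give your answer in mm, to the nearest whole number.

Tmean = (31.2 + 14.8)/2 = 23.00 °C
ET₀ = 0.0023 × 12.72 × (23.00 + 17.8) × √16.4 = 0.0023 × 12.72 × 40.80 × 4.0497 = 4.8339 mm/d
ETc = Kc × ET₀ = 0.68 × 4.8339 = 3.2871 mm/d
Over 7 days: 3.2871 × 7 = 23.010 mm

23 mm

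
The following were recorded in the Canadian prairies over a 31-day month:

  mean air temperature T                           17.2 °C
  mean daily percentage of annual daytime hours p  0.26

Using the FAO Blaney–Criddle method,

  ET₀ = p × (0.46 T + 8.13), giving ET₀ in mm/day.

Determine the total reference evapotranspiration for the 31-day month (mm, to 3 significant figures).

ET₀ = 0.26 × (0.46 × 17.2 + 8.13) = 0.26 × 16.042 = 4.1709 mm/d
Monthly total = 4.1709 × 31 = 129.298 mm

129 mm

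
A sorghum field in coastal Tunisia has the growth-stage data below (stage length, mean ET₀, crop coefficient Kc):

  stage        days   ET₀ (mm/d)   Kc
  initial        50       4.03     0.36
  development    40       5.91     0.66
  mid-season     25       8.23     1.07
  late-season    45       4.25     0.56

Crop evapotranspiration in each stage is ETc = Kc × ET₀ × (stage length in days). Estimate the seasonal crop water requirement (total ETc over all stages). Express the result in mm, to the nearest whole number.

556 mm

initial: 0.36 × 4.03 × 50 = 72.54 mm
development: 0.66 × 5.91 × 40 = 156.02 mm
mid-season: 1.07 × 8.23 × 25 = 220.15 mm
late-season: 0.56 × 4.25 × 45 = 107.10 mm
Seasonal total = 555.81 mm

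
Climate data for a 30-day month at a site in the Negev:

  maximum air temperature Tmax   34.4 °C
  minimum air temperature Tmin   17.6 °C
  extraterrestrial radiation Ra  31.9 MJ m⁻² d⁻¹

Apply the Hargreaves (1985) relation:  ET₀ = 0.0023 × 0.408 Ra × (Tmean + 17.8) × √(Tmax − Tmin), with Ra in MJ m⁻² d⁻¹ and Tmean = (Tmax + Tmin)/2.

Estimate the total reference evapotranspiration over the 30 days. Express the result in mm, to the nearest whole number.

161 mm

Tmean = (34.4 + 17.6)/2 = 26.00 °C
0.408 Ra = 0.408 × 31.9 = 13.0152 mm/d equivalent
ET₀ = 0.0023 × 13.0152 × (26.00 + 17.8) × √16.8 = 0.0023 × 13.0152 × 43.80 × 4.0988 = 5.3741 mm/d
Over 30 days: 5.3741 × 30 = 161.223 mm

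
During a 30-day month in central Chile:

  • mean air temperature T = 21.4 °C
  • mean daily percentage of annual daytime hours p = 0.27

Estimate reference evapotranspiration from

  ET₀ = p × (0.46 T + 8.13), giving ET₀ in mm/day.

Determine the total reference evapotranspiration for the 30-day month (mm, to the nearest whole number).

146 mm

ET₀ = 0.27 × (0.46 × 21.4 + 8.13) = 0.27 × 17.974 = 4.8530 mm/d
Monthly total = 4.8530 × 30 = 145.590 mm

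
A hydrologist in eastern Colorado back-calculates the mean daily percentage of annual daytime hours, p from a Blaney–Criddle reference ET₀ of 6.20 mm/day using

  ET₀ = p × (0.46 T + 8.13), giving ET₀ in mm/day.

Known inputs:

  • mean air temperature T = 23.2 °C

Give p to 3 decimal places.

p = ET₀ / (0.46 T + 8.13) = 6.20 / (0.46 × 23.2 + 8.13) = 6.20 / 18.802 = 0.3298

0.330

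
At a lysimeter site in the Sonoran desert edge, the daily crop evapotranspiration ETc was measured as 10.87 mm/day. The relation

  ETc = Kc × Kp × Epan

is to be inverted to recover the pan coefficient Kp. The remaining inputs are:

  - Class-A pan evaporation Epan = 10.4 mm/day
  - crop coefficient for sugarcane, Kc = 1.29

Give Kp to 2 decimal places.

0.81

ETc = Kc × Kp × Epan  ⇒  Kp = ETc / (Kc × Epan)
Kp = 10.87 / (1.29 × 10.4) = 10.87 / 13.416 = 0.8102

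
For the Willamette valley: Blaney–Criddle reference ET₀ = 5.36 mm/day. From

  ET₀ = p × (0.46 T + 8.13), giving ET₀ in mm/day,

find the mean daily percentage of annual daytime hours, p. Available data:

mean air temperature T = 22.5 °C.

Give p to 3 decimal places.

0.290

p = ET₀ / (0.46 T + 8.13) = 5.36 / (0.46 × 22.5 + 8.13) = 5.36 / 18.480 = 0.2900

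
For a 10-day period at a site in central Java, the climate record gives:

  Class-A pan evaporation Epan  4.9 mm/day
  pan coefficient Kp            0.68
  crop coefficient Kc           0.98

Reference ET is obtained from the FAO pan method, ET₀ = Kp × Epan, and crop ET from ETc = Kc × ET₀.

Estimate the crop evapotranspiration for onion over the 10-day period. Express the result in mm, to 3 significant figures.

32.7 mm

ET₀ = 0.68 × 4.9 = 3.3320 mm/d
ETc = Kc × ET₀ = 0.98 × 3.3320 = 3.2654 mm/d
Over 10 days: 3.2654 × 10 = 32.654 mm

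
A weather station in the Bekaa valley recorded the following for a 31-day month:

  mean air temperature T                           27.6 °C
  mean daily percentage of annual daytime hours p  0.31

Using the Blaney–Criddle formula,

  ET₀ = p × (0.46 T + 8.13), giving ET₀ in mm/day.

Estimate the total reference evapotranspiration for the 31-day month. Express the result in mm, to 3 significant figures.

ET₀ = 0.31 × (0.46 × 27.6 + 8.13) = 0.31 × 20.826 = 6.4561 mm/d
Monthly total = 6.4561 × 31 = 200.139 mm

200 mm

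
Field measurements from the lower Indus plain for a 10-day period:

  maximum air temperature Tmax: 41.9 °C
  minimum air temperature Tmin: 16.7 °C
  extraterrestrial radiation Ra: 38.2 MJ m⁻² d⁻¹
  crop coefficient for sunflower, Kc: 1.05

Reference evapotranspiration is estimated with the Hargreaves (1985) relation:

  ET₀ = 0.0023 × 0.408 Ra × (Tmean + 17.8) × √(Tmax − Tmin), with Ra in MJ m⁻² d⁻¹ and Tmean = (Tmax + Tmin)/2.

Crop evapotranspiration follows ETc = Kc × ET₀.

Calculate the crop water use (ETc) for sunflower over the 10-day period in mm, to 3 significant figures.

Tmean = (41.9 + 16.7)/2 = 29.30 °C
0.408 Ra = 0.408 × 38.2 = 15.5856 mm/d equivalent
ET₀ = 0.0023 × 15.5856 × (29.30 + 17.8) × √25.2 = 0.0023 × 15.5856 × 47.10 × 5.0200 = 8.4757 mm/d
ETc = Kc × ET₀ = 1.05 × 8.4757 = 8.8995 mm/d
Over 10 days: 8.8995 × 10 = 88.995 mm

89.0 mm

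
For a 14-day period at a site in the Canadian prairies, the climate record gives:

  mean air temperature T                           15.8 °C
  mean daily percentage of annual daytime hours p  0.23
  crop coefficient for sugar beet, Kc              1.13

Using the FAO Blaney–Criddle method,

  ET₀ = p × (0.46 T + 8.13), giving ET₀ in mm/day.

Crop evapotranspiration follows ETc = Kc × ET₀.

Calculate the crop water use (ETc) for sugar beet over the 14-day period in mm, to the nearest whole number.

56 mm

ET₀ = 0.23 × (0.46 × 15.8 + 8.13) = 0.23 × 15.398 = 3.5415 mm/d
ETc = Kc × ET₀ = 1.13 × 3.5415 = 4.0019 mm/d
Over 14 days: 4.0019 × 14 = 56.027 mm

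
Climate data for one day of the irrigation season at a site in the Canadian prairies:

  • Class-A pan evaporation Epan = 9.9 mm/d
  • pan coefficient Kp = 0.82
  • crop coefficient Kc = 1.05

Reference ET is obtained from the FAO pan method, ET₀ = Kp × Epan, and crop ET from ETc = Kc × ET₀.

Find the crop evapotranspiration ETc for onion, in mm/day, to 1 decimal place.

8.5 mm/day

ET₀ = 0.82 × 9.9 = 8.1180 mm/d
ETc = Kc × ET₀ = 1.05 × 8.1180 = 8.5239 mm/d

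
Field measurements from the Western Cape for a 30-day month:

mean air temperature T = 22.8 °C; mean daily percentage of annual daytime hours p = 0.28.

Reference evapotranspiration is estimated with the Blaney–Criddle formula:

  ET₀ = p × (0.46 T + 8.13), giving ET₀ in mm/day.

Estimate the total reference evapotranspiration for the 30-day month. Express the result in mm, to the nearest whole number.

ET₀ = 0.28 × (0.46 × 22.8 + 8.13) = 0.28 × 18.618 = 5.2130 mm/d
Monthly total = 5.2130 × 30 = 156.390 mm

156 mm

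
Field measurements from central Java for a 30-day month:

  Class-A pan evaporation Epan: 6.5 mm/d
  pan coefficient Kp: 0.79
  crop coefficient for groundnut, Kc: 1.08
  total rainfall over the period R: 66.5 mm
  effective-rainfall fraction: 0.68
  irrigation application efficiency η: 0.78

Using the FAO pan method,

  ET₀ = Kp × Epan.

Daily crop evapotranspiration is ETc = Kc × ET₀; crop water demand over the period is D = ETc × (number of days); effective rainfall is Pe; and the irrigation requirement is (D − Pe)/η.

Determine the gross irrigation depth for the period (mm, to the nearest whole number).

ET₀ = 0.79 × 6.5 = 5.1350 mm/d
ETc = Kc × ET₀ = 1.08 × 5.1350 = 5.5458 mm/d
Crop demand D = ETc × 30 d = 5.5458 × 30 = 166.374 mm
Pe = 0.68 × 66.5 = 45.220 mm
D − Pe = 166.374 − 45.220 = 121.154 mm
Gross irrigation = 121.154 / 0.78 = 155.326 mm

155 mm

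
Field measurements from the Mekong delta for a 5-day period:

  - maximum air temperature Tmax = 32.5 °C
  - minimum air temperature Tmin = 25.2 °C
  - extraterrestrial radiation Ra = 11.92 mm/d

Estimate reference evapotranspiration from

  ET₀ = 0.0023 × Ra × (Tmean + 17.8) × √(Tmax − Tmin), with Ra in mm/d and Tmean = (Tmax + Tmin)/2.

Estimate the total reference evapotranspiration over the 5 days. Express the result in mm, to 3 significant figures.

17.3 mm

Tmean = (32.5 + 25.2)/2 = 28.85 °C
ET₀ = 0.0023 × 11.92 × (28.85 + 17.8) × √7.3 = 0.0023 × 11.92 × 46.65 × 2.7019 = 3.4556 mm/d
Over 5 days: 3.4556 × 5 = 17.278 mm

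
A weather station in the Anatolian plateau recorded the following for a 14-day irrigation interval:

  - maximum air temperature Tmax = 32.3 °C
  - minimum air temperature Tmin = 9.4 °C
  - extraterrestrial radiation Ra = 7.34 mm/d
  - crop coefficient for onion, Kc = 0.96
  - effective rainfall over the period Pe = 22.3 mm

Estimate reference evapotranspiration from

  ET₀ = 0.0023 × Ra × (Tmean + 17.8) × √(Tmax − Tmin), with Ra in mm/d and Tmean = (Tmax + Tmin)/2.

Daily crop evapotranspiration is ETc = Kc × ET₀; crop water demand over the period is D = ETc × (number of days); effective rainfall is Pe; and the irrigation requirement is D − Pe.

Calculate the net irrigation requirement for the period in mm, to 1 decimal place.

Tmean = (32.3 + 9.4)/2 = 20.85 °C
ET₀ = 0.0023 × 7.34 × (20.85 + 17.8) × √22.9 = 0.0023 × 7.34 × 38.65 × 4.7854 = 3.1224 mm/d
ETc = Kc × ET₀ = 0.96 × 3.1224 = 2.9975 mm/d
Crop demand D = ETc × 14 d = 2.9975 × 14 = 41.965 mm
D − Pe = 41.965 − 22.3 = 19.665 mm

19.7 mm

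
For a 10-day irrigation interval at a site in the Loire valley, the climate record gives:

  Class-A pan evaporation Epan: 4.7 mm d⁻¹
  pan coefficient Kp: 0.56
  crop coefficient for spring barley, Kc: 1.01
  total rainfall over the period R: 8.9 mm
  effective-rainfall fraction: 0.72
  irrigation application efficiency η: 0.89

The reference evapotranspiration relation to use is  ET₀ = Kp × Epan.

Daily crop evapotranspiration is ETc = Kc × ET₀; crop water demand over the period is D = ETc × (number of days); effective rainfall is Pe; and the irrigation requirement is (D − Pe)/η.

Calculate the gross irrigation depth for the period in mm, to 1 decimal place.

ET₀ = 0.56 × 4.7 = 2.6320 mm/d
ETc = Kc × ET₀ = 1.01 × 2.6320 = 2.6583 mm/d
Crop demand D = ETc × 10 d = 2.6583 × 10 = 26.583 mm
Pe = 0.72 × 8.9 = 6.408 mm
D − Pe = 26.583 − 6.408 = 20.175 mm
Gross irrigation = 20.175 / 0.89 = 22.669 mm

22.7 mm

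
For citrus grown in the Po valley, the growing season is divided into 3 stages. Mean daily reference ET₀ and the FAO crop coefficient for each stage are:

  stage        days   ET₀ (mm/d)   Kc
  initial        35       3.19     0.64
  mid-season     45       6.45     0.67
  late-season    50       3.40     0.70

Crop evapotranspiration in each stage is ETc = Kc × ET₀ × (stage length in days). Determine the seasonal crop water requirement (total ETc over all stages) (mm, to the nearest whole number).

385 mm

initial: 0.64 × 3.19 × 35 = 71.46 mm
mid-season: 0.67 × 6.45 × 45 = 194.47 mm
late-season: 0.70 × 3.40 × 50 = 119.00 mm
Seasonal total = 384.93 mm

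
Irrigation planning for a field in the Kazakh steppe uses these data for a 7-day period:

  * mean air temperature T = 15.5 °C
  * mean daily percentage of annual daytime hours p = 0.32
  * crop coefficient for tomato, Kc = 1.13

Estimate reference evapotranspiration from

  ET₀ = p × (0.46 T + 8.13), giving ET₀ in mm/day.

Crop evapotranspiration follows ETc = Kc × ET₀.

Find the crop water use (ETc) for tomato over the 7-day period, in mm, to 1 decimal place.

38.6 mm

ET₀ = 0.32 × (0.46 × 15.5 + 8.13) = 0.32 × 15.260 = 4.8832 mm/d
ETc = Kc × ET₀ = 1.13 × 4.8832 = 5.5180 mm/d
Over 7 days: 5.5180 × 7 = 38.626 mm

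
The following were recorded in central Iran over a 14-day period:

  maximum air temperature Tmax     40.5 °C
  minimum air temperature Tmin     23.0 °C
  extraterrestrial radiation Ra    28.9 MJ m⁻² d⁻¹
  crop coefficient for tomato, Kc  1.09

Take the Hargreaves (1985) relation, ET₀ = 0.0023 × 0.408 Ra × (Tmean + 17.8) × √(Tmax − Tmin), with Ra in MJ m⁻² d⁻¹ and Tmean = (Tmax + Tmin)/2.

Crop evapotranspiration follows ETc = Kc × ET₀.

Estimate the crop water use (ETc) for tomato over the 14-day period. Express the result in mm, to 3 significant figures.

85.8 mm

Tmean = (40.5 + 23.0)/2 = 31.75 °C
0.408 Ra = 0.408 × 28.9 = 11.7912 mm/d equivalent
ET₀ = 0.0023 × 11.7912 × (31.75 + 17.8) × √17.5 = 0.0023 × 11.7912 × 49.55 × 4.1833 = 5.6215 mm/d
ETc = Kc × ET₀ = 1.09 × 5.6215 = 6.1274 mm/d
Over 14 days: 6.1274 × 14 = 85.784 mm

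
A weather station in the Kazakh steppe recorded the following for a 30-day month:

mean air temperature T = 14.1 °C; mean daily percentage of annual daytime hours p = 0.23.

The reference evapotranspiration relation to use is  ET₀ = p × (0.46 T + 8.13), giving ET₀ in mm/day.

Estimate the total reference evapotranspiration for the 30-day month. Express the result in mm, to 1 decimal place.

ET₀ = 0.23 × (0.46 × 14.1 + 8.13) = 0.23 × 14.616 = 3.3617 mm/d
Monthly total = 3.3617 × 30 = 100.851 mm

100.9 mm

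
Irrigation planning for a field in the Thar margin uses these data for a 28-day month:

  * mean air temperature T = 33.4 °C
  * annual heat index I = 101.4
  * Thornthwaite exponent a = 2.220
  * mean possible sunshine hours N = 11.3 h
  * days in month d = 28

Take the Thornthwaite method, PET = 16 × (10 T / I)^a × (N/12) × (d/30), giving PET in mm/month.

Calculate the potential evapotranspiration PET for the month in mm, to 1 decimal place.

10T/I = 10 × 33.4 / 101.4 = 3.2939
(10T/I)^a = 3.2939^2.220 = 14.1032
Uncorrected PET = 16 × 14.1032 = 225.651 mm
Correction = (N/12)(d/30) = (11.3/12)(28/30) = 0.8789
PET = 225.651 × 0.8789 = 198.325 mm/month

198.3 mm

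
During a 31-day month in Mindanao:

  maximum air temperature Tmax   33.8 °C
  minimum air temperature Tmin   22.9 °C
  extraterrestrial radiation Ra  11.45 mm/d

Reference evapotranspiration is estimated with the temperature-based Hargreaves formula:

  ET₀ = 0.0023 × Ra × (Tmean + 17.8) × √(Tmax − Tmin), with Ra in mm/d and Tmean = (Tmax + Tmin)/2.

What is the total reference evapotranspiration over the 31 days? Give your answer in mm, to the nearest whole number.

Tmean = (33.8 + 22.9)/2 = 28.35 °C
ET₀ = 0.0023 × 11.45 × (28.35 + 17.8) × √10.9 = 0.0023 × 11.45 × 46.15 × 3.3015 = 4.0125 mm/d
Over 31 days: 4.0125 × 31 = 124.388 mm

124 mm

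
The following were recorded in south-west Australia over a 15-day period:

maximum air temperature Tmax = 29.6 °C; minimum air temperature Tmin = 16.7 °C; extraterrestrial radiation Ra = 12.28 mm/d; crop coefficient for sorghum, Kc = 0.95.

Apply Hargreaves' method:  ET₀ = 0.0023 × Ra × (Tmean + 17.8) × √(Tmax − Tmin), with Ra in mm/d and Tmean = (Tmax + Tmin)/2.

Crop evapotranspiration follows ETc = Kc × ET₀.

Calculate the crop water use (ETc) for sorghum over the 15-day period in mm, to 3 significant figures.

Tmean = (29.6 + 16.7)/2 = 23.15 °C
ET₀ = 0.0023 × 12.28 × (23.15 + 17.8) × √12.9 = 0.0023 × 12.28 × 40.95 × 3.5917 = 4.1541 mm/d
ETc = Kc × ET₀ = 0.95 × 4.1541 = 3.9464 mm/d
Over 15 days: 3.9464 × 15 = 59.196 mm

59.2 mm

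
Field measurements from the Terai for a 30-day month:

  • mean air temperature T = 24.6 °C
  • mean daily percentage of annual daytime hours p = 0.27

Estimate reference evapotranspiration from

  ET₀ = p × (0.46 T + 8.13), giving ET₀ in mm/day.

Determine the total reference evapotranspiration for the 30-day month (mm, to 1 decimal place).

157.5 mm

ET₀ = 0.27 × (0.46 × 24.6 + 8.13) = 0.27 × 19.446 = 5.2504 mm/d
Monthly total = 5.2504 × 30 = 157.512 mm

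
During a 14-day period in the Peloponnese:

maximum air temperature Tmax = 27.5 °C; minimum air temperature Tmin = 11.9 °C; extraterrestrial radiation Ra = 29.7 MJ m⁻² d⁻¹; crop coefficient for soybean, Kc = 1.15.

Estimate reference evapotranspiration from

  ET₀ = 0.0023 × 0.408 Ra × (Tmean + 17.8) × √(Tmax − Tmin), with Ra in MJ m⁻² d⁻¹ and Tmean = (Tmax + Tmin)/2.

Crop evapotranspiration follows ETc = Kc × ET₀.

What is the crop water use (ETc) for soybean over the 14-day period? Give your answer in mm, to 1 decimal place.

66.5 mm

Tmean = (27.5 + 11.9)/2 = 19.70 °C
0.408 Ra = 0.408 × 29.7 = 12.1176 mm/d equivalent
ET₀ = 0.0023 × 12.1176 × (19.70 + 17.8) × √15.6 = 0.0023 × 12.1176 × 37.50 × 3.9497 = 4.1280 mm/d
ETc = Kc × ET₀ = 1.15 × 4.1280 = 4.7472 mm/d
Over 14 days: 4.7472 × 14 = 66.461 mm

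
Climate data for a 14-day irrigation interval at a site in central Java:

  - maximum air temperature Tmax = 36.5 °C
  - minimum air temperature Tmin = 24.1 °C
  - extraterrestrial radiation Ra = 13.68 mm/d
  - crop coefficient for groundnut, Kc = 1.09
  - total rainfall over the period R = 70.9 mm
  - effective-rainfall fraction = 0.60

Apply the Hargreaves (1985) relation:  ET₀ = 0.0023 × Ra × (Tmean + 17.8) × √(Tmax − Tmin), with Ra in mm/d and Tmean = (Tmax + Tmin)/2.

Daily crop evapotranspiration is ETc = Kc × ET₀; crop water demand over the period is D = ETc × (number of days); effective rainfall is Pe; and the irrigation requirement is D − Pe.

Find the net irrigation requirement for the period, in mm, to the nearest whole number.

Tmean = (36.5 + 24.1)/2 = 30.30 °C
ET₀ = 0.0023 × 13.68 × (30.30 + 17.8) × √12.4 = 0.0023 × 13.68 × 48.10 × 3.5214 = 5.3294 mm/d
ETc = Kc × ET₀ = 1.09 × 5.3294 = 5.8090 mm/d
Crop demand D = ETc × 14 d = 5.8090 × 14 = 81.326 mm
Pe = 0.60 × 70.9 = 42.540 mm
D − Pe = 81.326 − 42.540 = 38.786 mm

39 mm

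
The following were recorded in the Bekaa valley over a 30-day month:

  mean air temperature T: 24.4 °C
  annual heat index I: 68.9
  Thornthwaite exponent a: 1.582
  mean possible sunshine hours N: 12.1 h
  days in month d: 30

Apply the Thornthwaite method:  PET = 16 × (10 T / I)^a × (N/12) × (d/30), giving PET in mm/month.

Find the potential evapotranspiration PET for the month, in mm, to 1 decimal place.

119.3 mm

10T/I = 10 × 24.4 / 68.9 = 3.5414
(10T/I)^a = 3.5414^1.582 = 7.3926
Uncorrected PET = 16 × 7.3926 = 118.282 mm
Correction = (N/12)(d/30) = (12.1/12)(30/30) = 1.0083
PET = 118.282 × 1.0083 = 119.264 mm/month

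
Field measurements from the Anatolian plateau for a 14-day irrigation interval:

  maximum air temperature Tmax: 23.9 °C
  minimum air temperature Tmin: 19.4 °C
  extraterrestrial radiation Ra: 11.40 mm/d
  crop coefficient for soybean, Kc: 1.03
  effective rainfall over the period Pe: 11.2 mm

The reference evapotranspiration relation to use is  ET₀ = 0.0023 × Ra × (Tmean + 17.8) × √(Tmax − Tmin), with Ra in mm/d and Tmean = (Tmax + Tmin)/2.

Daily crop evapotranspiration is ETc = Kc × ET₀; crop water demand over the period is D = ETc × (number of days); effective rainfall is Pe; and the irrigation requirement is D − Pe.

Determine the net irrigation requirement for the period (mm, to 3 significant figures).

20.4 mm

Tmean = (23.9 + 19.4)/2 = 21.65 °C
ET₀ = 0.0023 × 11.40 × (21.65 + 17.8) × √4.5 = 0.0023 × 11.40 × 39.45 × 2.1213 = 2.1942 mm/d
ETc = Kc × ET₀ = 1.03 × 2.1942 = 2.2600 mm/d
Crop demand D = ETc × 14 d = 2.2600 × 14 = 31.640 mm
D − Pe = 31.640 − 11.2 = 20.440 mm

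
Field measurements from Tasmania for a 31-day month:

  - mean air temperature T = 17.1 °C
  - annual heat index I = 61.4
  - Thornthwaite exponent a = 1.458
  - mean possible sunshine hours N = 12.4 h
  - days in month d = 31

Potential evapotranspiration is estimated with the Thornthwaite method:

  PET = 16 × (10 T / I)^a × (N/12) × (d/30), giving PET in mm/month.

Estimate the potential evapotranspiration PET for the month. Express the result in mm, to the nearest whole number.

10T/I = 10 × 17.1 / 61.4 = 2.7850
(10T/I)^a = 2.7850^1.458 = 4.4520
Uncorrected PET = 16 × 4.4520 = 71.232 mm
Correction = (N/12)(d/30) = (12.4/12)(31/30) = 1.0678
PET = 71.232 × 1.0678 = 76.062 mm/month

76 mm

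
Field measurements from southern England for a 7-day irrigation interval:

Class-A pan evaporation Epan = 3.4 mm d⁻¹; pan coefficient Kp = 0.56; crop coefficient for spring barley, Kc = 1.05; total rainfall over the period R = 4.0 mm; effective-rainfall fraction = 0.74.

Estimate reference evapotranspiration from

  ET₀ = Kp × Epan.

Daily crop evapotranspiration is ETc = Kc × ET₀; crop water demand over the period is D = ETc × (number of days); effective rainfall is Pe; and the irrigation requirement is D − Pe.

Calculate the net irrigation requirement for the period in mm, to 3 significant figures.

ET₀ = 0.56 × 3.4 = 1.9040 mm/d
ETc = Kc × ET₀ = 1.05 × 1.9040 = 1.9992 mm/d
Crop demand D = ETc × 7 d = 1.9992 × 7 = 13.994 mm
Pe = 0.74 × 4.0 = 2.960 mm
D − Pe = 13.994 − 2.960 = 11.034 mm

11.0 mm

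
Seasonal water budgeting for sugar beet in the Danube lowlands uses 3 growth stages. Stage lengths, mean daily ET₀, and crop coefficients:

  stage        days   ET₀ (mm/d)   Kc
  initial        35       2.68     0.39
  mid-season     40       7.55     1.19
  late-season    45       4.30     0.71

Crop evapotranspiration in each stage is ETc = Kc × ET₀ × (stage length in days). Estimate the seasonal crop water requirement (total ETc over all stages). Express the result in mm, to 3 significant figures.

initial: 0.39 × 2.68 × 35 = 36.58 mm
mid-season: 1.19 × 7.55 × 40 = 359.38 mm
late-season: 0.71 × 4.30 × 45 = 137.39 mm
Seasonal total = 533.35 mm

533 mm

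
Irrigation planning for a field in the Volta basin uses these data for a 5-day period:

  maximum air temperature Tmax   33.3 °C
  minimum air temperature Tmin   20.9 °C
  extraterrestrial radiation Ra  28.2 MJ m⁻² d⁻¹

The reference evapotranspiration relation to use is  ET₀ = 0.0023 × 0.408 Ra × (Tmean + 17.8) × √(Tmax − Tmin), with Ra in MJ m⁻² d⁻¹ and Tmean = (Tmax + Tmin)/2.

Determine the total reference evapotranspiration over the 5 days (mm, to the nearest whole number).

Tmean = (33.3 + 20.9)/2 = 27.10 °C
0.408 Ra = 0.408 × 28.2 = 11.5056 mm/d equivalent
ET₀ = 0.0023 × 11.5056 × (27.10 + 17.8) × √12.4 = 0.0023 × 11.5056 × 44.90 × 3.5214 = 4.1841 mm/d
Over 5 days: 4.1841 × 5 = 20.921 mm

21 mm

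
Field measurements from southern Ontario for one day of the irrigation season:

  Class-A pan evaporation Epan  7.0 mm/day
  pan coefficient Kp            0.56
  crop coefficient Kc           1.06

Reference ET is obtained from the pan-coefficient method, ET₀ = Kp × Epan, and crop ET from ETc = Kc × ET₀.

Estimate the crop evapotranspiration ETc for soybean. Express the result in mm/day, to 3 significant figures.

ET₀ = 0.56 × 7.0 = 3.9200 mm/d
ETc = Kc × ET₀ = 1.06 × 3.9200 = 4.1552 mm/d

4.16 mm/day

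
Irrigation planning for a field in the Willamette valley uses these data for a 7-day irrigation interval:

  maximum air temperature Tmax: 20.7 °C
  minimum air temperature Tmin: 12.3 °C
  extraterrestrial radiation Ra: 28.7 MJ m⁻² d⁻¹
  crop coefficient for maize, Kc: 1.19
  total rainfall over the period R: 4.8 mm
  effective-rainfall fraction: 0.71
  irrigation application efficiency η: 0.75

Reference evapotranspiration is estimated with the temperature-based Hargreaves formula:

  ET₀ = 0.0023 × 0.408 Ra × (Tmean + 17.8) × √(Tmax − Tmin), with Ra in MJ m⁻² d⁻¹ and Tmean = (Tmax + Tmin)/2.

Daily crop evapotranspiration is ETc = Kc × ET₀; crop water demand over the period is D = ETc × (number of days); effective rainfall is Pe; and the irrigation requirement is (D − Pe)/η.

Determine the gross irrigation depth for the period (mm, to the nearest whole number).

25 mm

Tmean = (20.7 + 12.3)/2 = 16.50 °C
0.408 Ra = 0.408 × 28.7 = 11.7096 mm/d equivalent
ET₀ = 0.0023 × 11.7096 × (16.50 + 17.8) × √8.4 = 0.0023 × 11.7096 × 34.30 × 2.8983 = 2.6774 mm/d
ETc = Kc × ET₀ = 1.19 × 2.6774 = 3.1861 mm/d
Crop demand D = ETc × 7 d = 3.1861 × 7 = 22.303 mm
Pe = 0.71 × 4.8 = 3.408 mm
D − Pe = 22.303 − 3.408 = 18.895 mm
Gross irrigation = 18.895 / 0.75 = 25.193 mm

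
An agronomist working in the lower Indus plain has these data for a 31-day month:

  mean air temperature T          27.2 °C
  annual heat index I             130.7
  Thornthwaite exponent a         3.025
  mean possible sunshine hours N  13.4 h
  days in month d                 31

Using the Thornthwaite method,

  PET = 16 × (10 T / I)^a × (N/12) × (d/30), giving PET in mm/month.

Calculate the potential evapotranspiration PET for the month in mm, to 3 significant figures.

169 mm

10T/I = 10 × 27.2 / 130.7 = 2.0811
(10T/I)^a = 2.0811^3.025 = 9.1799
Uncorrected PET = 16 × 9.1799 = 146.878 mm
Correction = (N/12)(d/30) = (13.4/12)(31/30) = 1.1539
PET = 146.878 × 1.1539 = 169.483 mm/month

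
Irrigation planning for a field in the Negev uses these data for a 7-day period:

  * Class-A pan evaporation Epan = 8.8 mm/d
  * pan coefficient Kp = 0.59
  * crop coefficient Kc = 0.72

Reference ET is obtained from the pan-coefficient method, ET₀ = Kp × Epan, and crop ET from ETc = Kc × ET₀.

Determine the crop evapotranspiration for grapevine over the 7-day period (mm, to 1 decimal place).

ET₀ = 0.59 × 8.8 = 5.1920 mm/d
ETc = Kc × ET₀ = 0.72 × 5.1920 = 3.7382 mm/d
Over 7 days: 3.7382 × 7 = 26.167 mm

26.2 mm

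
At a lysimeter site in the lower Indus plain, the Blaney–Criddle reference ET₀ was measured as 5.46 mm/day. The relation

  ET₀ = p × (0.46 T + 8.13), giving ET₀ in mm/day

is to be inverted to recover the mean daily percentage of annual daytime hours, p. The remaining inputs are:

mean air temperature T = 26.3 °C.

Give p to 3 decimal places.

0.270

p = ET₀ / (0.46 T + 8.13) = 5.46 / (0.46 × 26.3 + 8.13) = 5.46 / 20.228 = 0.2699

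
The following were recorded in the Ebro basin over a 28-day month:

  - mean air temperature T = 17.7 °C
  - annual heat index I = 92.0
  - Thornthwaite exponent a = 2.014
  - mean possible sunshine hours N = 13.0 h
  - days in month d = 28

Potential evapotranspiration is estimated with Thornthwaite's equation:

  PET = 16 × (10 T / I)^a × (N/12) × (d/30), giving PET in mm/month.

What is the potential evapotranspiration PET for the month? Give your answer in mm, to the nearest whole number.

60 mm

10T/I = 10 × 17.7 / 92.0 = 1.9239
(10T/I)^a = 1.9239^2.014 = 3.7355
Uncorrected PET = 16 × 3.7355 = 59.768 mm
Correction = (N/12)(d/30) = (13.0/12)(28/30) = 1.0111
PET = 59.768 × 1.0111 = 60.431 mm/month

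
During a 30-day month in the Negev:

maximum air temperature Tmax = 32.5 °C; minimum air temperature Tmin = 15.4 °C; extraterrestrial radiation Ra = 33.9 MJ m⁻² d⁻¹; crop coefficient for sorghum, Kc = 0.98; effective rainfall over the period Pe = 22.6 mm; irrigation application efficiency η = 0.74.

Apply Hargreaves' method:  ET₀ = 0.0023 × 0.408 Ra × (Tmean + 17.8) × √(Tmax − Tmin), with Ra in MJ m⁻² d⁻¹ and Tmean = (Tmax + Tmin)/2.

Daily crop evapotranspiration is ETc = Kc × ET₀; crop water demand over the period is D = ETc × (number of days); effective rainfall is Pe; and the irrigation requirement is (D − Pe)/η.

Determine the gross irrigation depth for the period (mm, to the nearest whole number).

Tmean = (32.5 + 15.4)/2 = 23.95 °C
0.408 Ra = 0.408 × 33.9 = 13.8312 mm/d equivalent
ET₀ = 0.0023 × 13.8312 × (23.95 + 17.8) × √17.1 = 0.0023 × 13.8312 × 41.75 × 4.1352 = 5.4921 mm/d
ETc = Kc × ET₀ = 0.98 × 5.4921 = 5.3823 mm/d
Crop demand D = ETc × 30 d = 5.3823 × 30 = 161.469 mm
D − Pe = 161.469 − 22.6 = 138.869 mm
Gross irrigation = 138.869 / 0.74 = 187.661 mm

188 mm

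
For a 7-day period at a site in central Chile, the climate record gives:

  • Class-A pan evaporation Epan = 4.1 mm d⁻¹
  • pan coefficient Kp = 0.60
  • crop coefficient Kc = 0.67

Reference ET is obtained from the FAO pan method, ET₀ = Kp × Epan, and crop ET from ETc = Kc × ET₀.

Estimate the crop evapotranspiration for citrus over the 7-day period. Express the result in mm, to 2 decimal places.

11.54 mm

ET₀ = 0.60 × 4.1 = 2.4600 mm/d
ETc = Kc × ET₀ = 0.67 × 2.4600 = 1.6482 mm/d
Over 7 days: 1.6482 × 7 = 11.537 mm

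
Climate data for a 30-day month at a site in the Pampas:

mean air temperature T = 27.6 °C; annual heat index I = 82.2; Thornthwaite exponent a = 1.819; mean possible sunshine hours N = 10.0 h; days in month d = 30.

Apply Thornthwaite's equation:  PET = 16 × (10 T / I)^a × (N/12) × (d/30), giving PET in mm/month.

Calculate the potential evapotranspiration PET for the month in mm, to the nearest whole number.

10T/I = 10 × 27.6 / 82.2 = 3.3577
(10T/I)^a = 3.3577^1.819 = 9.0546
Uncorrected PET = 16 × 9.0546 = 144.874 mm
Correction = (N/12)(d/30) = (10.0/12)(30/30) = 0.8333
PET = 144.874 × 0.8333 = 120.724 mm/month

121 mm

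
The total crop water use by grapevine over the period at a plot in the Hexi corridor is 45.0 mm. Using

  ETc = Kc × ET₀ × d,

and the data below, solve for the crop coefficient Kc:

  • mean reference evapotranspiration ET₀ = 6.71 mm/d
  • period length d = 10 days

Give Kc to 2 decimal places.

0.67

ETc = Kc × ET₀ × d  ⇒  Kc = ETc / (ET₀ × d)
Kc = 45.0 / (6.71 × 10) = 45.0 / 67.10 = 0.6706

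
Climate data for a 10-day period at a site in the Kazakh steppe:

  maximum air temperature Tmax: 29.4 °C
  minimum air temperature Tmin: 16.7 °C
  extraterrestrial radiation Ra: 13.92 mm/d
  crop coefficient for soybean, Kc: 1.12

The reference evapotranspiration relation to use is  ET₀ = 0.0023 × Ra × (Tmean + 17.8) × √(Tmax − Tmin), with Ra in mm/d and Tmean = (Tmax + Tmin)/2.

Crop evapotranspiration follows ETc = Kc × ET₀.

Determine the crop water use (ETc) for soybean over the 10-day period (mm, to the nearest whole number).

52 mm

Tmean = (29.4 + 16.7)/2 = 23.05 °C
ET₀ = 0.0023 × 13.92 × (23.05 + 17.8) × √12.7 = 0.0023 × 13.92 × 40.85 × 3.5637 = 4.6608 mm/d
ETc = Kc × ET₀ = 1.12 × 4.6608 = 5.2201 mm/d
Over 10 days: 5.2201 × 10 = 52.201 mm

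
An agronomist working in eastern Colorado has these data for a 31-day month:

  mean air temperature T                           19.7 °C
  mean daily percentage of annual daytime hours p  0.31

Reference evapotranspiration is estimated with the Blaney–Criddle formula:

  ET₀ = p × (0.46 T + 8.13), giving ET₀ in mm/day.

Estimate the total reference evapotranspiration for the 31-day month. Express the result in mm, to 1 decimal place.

165.2 mm

ET₀ = 0.31 × (0.46 × 19.7 + 8.13) = 0.31 × 17.192 = 5.3295 mm/d
Monthly total = 5.3295 × 31 = 165.215 mm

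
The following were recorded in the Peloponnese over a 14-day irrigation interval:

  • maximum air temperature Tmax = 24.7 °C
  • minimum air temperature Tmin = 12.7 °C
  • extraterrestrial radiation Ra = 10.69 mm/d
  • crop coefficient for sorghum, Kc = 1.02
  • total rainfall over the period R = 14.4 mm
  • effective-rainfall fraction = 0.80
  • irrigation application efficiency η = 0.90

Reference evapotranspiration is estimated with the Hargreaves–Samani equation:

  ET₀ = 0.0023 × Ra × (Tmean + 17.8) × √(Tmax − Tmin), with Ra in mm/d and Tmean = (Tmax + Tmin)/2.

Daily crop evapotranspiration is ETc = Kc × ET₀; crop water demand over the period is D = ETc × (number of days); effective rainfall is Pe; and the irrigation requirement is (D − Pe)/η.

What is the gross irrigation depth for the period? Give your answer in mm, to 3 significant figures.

Tmean = (24.7 + 12.7)/2 = 18.70 °C
ET₀ = 0.0023 × 10.69 × (18.70 + 17.8) × √12.0 = 0.0023 × 10.69 × 36.50 × 3.4641 = 3.1088 mm/d
ETc = Kc × ET₀ = 1.02 × 3.1088 = 3.1710 mm/d
Crop demand D = ETc × 14 d = 3.1710 × 14 = 44.394 mm
Pe = 0.80 × 14.4 = 11.520 mm
D − Pe = 44.394 − 11.520 = 32.874 mm
Gross irrigation = 32.874 / 0.90 = 36.527 mm

36.5 mm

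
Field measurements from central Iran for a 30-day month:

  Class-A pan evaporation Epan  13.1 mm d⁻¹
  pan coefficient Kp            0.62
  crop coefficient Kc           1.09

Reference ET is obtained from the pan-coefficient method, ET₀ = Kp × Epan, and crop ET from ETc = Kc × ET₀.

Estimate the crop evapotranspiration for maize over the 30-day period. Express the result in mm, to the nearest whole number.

ET₀ = 0.62 × 13.1 = 8.1220 mm/d
ETc = Kc × ET₀ = 1.09 × 8.1220 = 8.8530 mm/d
Over 30 days: 8.8530 × 30 = 265.590 mm

266 mm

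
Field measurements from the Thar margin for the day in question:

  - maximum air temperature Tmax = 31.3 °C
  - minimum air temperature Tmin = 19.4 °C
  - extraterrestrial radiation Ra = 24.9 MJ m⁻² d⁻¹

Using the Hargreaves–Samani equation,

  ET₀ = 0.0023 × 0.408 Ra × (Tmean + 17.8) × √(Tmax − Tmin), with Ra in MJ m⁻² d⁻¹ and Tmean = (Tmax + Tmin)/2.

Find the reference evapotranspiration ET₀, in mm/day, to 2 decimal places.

Tmean = (31.3 + 19.4)/2 = 25.35 °C
0.408 Ra = 0.408 × 24.9 = 10.1592 mm/d equivalent
ET₀ = 0.0023 × 10.1592 × (25.35 + 17.8) × √11.9 = 0.0023 × 10.1592 × 43.15 × 3.4496 = 3.4781 mm/d

3.48 mm/day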